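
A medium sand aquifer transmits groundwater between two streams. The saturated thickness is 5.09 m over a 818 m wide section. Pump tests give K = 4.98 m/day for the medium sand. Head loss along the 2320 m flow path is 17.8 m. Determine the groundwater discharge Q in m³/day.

159

Cross-sectional area A = 818 × 5.09 = 4164 m².
Hydraulic gradient i = Δh / L = 17.8 / 2320 = 0.007672.
Darcy's law: Q = K · A · i = 4.980 × 4164 × 0.007672 = 159.1 m³/day.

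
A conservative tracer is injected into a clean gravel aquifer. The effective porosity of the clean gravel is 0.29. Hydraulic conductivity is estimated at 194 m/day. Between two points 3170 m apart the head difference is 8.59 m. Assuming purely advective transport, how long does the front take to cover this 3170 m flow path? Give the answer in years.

Hydraulic gradient i = Δh / L = 8.59 / 3170 = 0.002710.
Darcy flux q = K · i = 194.0 × 0.002710 = 0.5257 m/day.
Seepage velocity v = q / n_e = 0.5257 / 0.29 = 1.813 m/day.
Travel time t = L / v = 3170 / 1.813 = 1749 days = 4.788 years.

4.79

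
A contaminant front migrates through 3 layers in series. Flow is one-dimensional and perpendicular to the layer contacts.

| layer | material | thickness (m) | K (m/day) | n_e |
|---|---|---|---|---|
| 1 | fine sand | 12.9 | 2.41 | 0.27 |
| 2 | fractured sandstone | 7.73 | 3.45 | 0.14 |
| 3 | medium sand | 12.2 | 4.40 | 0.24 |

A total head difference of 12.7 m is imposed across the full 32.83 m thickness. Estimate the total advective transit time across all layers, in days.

With flow normal to the layers, continuity requires the same specific discharge q through every layer.
Σ(b_i/K_i) = 12.9/2.41 + 7.73/3.45 + 12.2/4.40 = 10.37 d.
q = Δh / Σ(b_i/K_i) = 12.7 / 10.37 = 1.225 m/day.
In each layer the seepage velocity is v_i = q/n_i, so the layer transit time is t_i = b_i·n_i / q:
  layer 1 (fine sand): t_1 = 12.9 × 0.27 / 1.225 = 2.843 d
  layer 2 (fractured sandstone): t_2 = 7.73 × 0.14 / 1.225 = 0.8833 d
  layer 3 (medium sand): t_3 = 12.2 × 0.24 / 1.225 = 2.390 d
Total t = Σ t_i = 6.116 days.

6.12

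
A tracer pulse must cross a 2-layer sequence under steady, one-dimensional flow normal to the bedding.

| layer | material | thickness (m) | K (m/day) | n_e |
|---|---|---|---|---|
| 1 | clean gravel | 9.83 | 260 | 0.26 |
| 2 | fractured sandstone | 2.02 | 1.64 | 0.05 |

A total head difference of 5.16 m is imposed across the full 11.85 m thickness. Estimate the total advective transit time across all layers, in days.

0.654

With flow normal to the layers, continuity requires the same specific discharge q through every layer.
Σ(b_i/K_i) = 9.83/260 + 2.02/1.64 = 1.270 d.
q = Δh / Σ(b_i/K_i) = 5.16 / 1.270 = 4.065 m/day.
In each layer the seepage velocity is v_i = q/n_i, so the layer transit time is t_i = b_i·n_i / q:
  layer 1 (clean gravel): t_1 = 9.83 × 0.26 / 4.065 = 0.6288 d
  layer 2 (fractured sandstone): t_2 = 2.02 × 0.05 / 4.065 = 0.02485 d
Total t = Σ t_i = 0.6537 days.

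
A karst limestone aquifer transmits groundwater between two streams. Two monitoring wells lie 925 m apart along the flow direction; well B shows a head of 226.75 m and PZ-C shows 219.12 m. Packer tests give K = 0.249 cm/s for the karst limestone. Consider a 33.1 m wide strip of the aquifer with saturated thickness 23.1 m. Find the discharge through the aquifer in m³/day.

Convert K: 0.249 cm/s × 864 = 215.1 m/day.
Cross-sectional area A = 33.1 × 23.1 = 764.6 m².
Hydraulic gradient i = (226.75 − 219.12) / 925 = 7.63 / 925 = 0.008249.
Darcy's law: Q = K · A · i = 215.1 × 764.6 × 0.008249 = 1357 m³/day.

1360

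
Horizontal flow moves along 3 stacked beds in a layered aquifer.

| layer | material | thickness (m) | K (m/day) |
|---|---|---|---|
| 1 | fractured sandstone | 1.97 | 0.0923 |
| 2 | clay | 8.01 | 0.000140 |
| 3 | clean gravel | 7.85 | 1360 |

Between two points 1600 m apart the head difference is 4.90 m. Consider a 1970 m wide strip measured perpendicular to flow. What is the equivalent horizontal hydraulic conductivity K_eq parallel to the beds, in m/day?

599

Flow is parallel to layering, so each bed carries its own Darcy discharge and the transmissivities add.
Σ(K_i·b_i) = 0.0923×1.97 + 0.000140×8.01 + 1360×7.85 = 10676 m²/day.
Total thickness b = 17.83 m, so K_eq = Σ(K_i·b_i)/b = 598.8 m/day.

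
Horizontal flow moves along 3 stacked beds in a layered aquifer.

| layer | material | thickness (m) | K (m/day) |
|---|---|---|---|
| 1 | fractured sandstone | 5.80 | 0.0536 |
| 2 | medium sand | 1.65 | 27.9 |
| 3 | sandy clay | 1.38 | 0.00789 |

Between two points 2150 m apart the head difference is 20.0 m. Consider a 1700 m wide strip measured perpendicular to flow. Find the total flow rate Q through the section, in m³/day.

Flow is parallel to layering, so each bed carries its own Darcy discharge and the transmissivities add.
Σ(K_i·b_i) = 0.0536×5.80 + 27.9×1.65 + 0.00789×1.38 = 46.36 m²/day.
Hydraulic gradient i = Δh / L = 20.0 / 2150 = 0.009302.
Q = Σ(K_i·b_i) · W · i = 46.36 × 1700 × 0.009302 = 733.1 m³/day.

733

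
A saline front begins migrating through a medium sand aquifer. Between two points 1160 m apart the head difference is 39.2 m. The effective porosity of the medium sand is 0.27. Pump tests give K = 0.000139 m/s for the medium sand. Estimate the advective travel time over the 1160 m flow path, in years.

Convert K: 0.000139 m/s × 86400 = 12.01 m/day.
Hydraulic gradient i = Δh / L = 39.2 / 1160 = 0.03379.
Darcy flux q = K · i = 12.01 × 0.03379 = 0.4058 m/day.
Seepage velocity v = q / n_e = 0.4058 / 0.27 = 1.503 m/day.
Travel time t = L / v = 1160 / 1.503 = 771.7 days = 2.113 years.

2.11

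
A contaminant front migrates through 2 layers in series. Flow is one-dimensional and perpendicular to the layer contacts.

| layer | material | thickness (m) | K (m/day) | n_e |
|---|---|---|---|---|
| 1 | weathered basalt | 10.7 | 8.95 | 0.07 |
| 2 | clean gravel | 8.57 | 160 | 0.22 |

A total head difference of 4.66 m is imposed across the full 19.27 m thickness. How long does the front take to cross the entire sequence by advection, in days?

With flow normal to the layers, continuity requires the same specific discharge q through every layer.
Σ(b_i/K_i) = 10.7/8.95 + 8.57/160 = 1.249 d.
q = Δh / Σ(b_i/K_i) = 4.66 / 1.249 = 3.731 m/day.
In each layer the seepage velocity is v_i = q/n_i, so the layer transit time is t_i = b_i·n_i / q:
  layer 1 (weathered basalt): t_1 = 10.7 × 0.07 / 3.731 = 0.2008 d
  layer 2 (clean gravel): t_2 = 8.57 × 0.22 / 3.731 = 0.5054 d
Total t = Σ t_i = 0.7061 days.

0.706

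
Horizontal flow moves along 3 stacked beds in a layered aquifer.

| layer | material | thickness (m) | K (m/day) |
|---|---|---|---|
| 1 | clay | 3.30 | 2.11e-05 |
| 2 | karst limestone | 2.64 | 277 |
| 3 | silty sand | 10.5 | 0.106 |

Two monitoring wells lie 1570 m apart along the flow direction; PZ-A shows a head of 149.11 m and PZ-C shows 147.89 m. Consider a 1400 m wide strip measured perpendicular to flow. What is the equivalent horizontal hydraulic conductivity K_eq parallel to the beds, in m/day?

44.5

Flow is parallel to layering, so each bed carries its own Darcy discharge and the transmissivities add.
Σ(K_i·b_i) = 2.11e-05×3.30 + 277×2.64 + 0.106×10.5 = 732.4 m²/day.
Total thickness b = 16.44 m, so K_eq = Σ(K_i·b_i)/b = 44.55 m/day.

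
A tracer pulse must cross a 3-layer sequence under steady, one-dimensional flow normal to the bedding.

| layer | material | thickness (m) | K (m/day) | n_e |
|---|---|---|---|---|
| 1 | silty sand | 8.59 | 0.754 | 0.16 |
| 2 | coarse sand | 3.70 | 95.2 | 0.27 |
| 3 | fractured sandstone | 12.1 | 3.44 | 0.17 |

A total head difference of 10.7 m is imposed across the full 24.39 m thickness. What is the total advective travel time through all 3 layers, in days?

6.19

With flow normal to the layers, continuity requires the same specific discharge q through every layer.
Σ(b_i/K_i) = 8.59/0.754 + 3.70/95.2 + 12.1/3.44 = 14.95 d.
q = Δh / Σ(b_i/K_i) = 10.7 / 14.95 = 0.7158 m/day.
In each layer the seepage velocity is v_i = q/n_i, so the layer transit time is t_i = b_i·n_i / q:
  layer 1 (silty sand): t_1 = 8.59 × 0.16 / 0.7158 = 1.920 d
  layer 2 (coarse sand): t_2 = 3.70 × 0.27 / 0.7158 = 1.396 d
  layer 3 (fractured sandstone): t_3 = 12.1 × 0.17 / 0.7158 = 2.874 d
Total t = Σ t_i = 6.190 days.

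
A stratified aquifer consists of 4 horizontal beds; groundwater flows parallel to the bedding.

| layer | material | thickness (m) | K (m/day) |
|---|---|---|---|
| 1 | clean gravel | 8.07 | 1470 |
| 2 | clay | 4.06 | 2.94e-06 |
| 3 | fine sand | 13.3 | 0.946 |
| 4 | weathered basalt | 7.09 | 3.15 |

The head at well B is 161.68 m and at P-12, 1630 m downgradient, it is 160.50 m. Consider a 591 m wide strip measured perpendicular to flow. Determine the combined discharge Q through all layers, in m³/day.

5090

Flow is parallel to layering, so each bed carries its own Darcy discharge and the transmissivities add.
Σ(K_i·b_i) = 1470×8.07 + 2.94e-06×4.06 + 0.946×13.3 + 3.15×7.09 = 11898 m²/day.
Hydraulic gradient i = (161.68 − 160.50) / 1630 = 1.18 / 1630 = 0.0007239.
Q = Σ(K_i·b_i) · W · i = 11898 × 591 × 0.0007239 = 5090 m³/day.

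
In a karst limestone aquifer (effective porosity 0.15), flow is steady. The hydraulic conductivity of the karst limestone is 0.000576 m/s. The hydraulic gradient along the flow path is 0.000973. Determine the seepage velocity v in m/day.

0.323

Convert K: 0.000576 m/s × 86400 = 49.77 m/day.
Hydraulic gradient i = 0.000973.
Darcy flux q = K · i = 49.77 × 0.0009730 = 0.04842 m/day.
Seepage velocity v = q / n_e = 0.04842 / 0.15 = 0.3228 m/day.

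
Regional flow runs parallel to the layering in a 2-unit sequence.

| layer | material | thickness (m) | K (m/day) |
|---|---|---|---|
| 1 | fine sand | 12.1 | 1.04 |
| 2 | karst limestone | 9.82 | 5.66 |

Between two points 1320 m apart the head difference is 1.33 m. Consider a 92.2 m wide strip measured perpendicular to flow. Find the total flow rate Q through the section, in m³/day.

Flow is parallel to layering, so each bed carries its own Darcy discharge and the transmissivities add.
Σ(K_i·b_i) = 1.04×12.1 + 5.66×9.82 = 68.17 m²/day.
Hydraulic gradient i = Δh / L = 1.33 / 1320 = 0.001008.
Q = Σ(K_i·b_i) · W · i = 68.17 × 92.2 × 0.001008 = 6.332 m³/day.

6.33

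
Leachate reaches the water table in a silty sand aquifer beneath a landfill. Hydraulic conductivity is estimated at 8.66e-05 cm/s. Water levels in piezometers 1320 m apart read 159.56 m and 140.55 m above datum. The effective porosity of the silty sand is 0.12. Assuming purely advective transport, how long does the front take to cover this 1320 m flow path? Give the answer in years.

402

Convert K: 8.66e-05 cm/s × 864 = 0.07482 m/day.
Hydraulic gradient i = (159.56 − 140.55) / 1320 = 19.01 / 1320 = 0.01440.
Darcy flux q = K · i = 0.07482 × 0.01440 = 0.001078 m/day.
Seepage velocity v = q / n_e = 0.001078 / 0.12 = 0.008980 m/day.
Travel time t = L / v = 1320 / 0.008980 = 1.470e+05 days = 402.5 years.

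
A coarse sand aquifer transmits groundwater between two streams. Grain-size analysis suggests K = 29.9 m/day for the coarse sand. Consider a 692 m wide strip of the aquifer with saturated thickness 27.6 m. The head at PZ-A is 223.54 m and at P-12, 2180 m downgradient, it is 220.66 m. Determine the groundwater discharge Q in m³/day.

Cross-sectional area A = 692 × 27.6 = 19099 m².
Hydraulic gradient i = (223.54 − 220.66) / 2180 = 2.88 / 2180 = 0.001321.
Darcy's law: Q = K · A · i = 29.90 × 19099 × 0.001321 = 754.4 m³/day.

754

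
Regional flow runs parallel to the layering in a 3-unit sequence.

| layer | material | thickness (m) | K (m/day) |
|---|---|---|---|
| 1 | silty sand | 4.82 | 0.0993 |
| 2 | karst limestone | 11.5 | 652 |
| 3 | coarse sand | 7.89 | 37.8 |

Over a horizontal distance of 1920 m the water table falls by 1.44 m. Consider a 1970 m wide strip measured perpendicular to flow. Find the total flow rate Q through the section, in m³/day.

11500

Flow is parallel to layering, so each bed carries its own Darcy discharge and the transmissivities add.
Σ(K_i·b_i) = 0.0993×4.82 + 652×11.5 + 37.8×7.89 = 7797 m²/day.
Hydraulic gradient i = Δh / L = 1.44 / 1920 = 0.0007500.
Q = Σ(K_i·b_i) · W · i = 7797 × 1970 × 0.0007500 = 11520 m³/day.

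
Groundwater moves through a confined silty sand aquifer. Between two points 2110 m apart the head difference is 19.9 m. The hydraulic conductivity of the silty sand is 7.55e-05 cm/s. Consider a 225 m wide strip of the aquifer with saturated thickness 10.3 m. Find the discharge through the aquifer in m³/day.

1.43

Convert K: 7.55e-05 cm/s × 864 = 0.06523 m/day.
Cross-sectional area A = 225 × 10.3 = 2318 m².
Hydraulic gradient i = Δh / L = 19.9 / 2110 = 0.009431.
Darcy's law: Q = K · A · i = 0.06523 × 2318 × 0.009431 = 1.426 m³/day.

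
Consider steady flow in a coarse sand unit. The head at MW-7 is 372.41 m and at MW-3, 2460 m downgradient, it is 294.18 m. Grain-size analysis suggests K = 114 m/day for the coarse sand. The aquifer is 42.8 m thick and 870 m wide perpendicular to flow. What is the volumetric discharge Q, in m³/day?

135000

Cross-sectional area A = 870 × 42.8 = 37236 m².
Hydraulic gradient i = (372.41 − 294.18) / 2460 = 78.23 / 2460 = 0.03180.
Darcy's law: Q = K · A · i = 114.0 × 37236 × 0.03180 = 1.350e+05 m³/day.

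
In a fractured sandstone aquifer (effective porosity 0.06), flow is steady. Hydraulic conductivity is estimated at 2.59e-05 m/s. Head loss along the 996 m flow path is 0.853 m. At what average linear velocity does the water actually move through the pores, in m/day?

Convert K: 2.59e-05 m/s × 86400 = 2.238 m/day.
Hydraulic gradient i = Δh / L = 0.853 / 996 = 0.0008564.
Darcy flux q = K · i = 2.238 × 0.0008564 = 0.001916 m/day.
Seepage velocity v = q / n_e = 0.001916 / 0.06 = 0.03194 m/day.

0.0319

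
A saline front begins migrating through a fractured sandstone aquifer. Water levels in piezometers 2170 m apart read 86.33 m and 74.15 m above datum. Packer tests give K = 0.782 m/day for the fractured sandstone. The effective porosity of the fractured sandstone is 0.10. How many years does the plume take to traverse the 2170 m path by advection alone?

135

Hydraulic gradient i = (86.33 − 74.15) / 2170 = 12.18 / 2170 = 0.005613.
Darcy flux q = K · i = 0.7820 × 0.005613 = 0.004389 m/day.
Seepage velocity v = q / n_e = 0.004389 / 0.10 = 0.04389 m/day.
Travel time t = L / v = 2170 / 0.04389 = 49439 days = 135.4 years.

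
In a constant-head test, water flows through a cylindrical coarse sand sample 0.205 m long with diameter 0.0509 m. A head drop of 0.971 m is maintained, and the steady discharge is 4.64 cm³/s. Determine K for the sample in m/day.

41.6

Cross-sectional area A = π·(d/2)² = π × (0.0509/2)² = 0.002035 m².
Convert discharge: 4.64 cm³/s = 4.640e-06 m³/s.
Darcy's law rearranged: K = Q·L / (A·Δh) = 4.640e-06 × 0.205 / (0.002035 × 0.971) = 0.0004814 m/s = 41.59 m/day.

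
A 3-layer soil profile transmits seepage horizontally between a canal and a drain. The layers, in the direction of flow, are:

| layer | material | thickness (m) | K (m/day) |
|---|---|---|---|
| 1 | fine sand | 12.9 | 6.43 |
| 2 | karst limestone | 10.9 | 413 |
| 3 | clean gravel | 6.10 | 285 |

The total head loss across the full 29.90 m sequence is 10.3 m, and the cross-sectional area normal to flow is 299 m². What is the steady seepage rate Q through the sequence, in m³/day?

1500

Flow is perpendicular to layering, so the layers act in series and the equivalent K is the thickness-weighted harmonic mean.
Total thickness L = 12.9 + 10.9 + 6.10 = 29.90 m.
Σ(b_i/K_i) = 12.9/6.43 + 10.9/413 + 6.10/285 = 2.054 d.
K_eq = L / Σ(b_i/K_i) = 29.90 / 2.054 = 14.56 m/day.
Q = K_eq · A · (Δh/L) = 14.56 × 299 × (10.3/29.90) = 1499 m³/day.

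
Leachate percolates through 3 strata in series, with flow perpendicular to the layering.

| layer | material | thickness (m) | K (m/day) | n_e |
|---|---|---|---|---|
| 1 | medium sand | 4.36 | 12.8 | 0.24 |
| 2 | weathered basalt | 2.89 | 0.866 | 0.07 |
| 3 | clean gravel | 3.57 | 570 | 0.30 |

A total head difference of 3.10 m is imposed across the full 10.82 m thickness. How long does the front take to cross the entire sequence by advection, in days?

With flow normal to the layers, continuity requires the same specific discharge q through every layer.
Σ(b_i/K_i) = 4.36/12.8 + 2.89/0.866 + 3.57/570 = 3.684 d.
q = Δh / Σ(b_i/K_i) = 3.10 / 3.684 = 0.8415 m/day.
In each layer the seepage velocity is v_i = q/n_i, so the layer transit time is t_i = b_i·n_i / q:
  layer 1 (medium sand): t_1 = 4.36 × 0.24 / 0.8415 = 1.244 d
  layer 2 (weathered basalt): t_2 = 2.89 × 0.07 / 0.8415 = 0.2404 d
  layer 3 (clean gravel): t_3 = 3.57 × 0.30 / 0.8415 = 1.273 d
Total t = Σ t_i = 2.757 days.

2.76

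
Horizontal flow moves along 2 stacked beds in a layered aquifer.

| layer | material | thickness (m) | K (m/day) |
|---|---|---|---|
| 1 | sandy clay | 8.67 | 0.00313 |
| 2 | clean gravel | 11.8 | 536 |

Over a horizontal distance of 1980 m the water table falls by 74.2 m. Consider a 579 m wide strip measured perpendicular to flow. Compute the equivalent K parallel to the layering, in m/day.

309

Flow is parallel to layering, so each bed carries its own Darcy discharge and the transmissivities add.
Σ(K_i·b_i) = 0.00313×8.67 + 536×11.8 = 6325 m²/day.
Total thickness b = 20.47 m, so K_eq = Σ(K_i·b_i)/b = 309.0 m/day.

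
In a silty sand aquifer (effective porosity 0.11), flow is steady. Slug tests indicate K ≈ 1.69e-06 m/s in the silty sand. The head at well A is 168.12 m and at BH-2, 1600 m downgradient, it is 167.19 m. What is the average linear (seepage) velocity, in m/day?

Convert K: 1.69e-06 m/s × 86400 = 0.1460 m/day.
Hydraulic gradient i = (168.12 − 167.19) / 1600 = 0.93 / 1600 = 0.0005813.
Darcy flux q = K · i = 0.1460 × 0.0005813 = 8.487e-05 m/day.
Seepage velocity v = q / n_e = 8.487e-05 / 0.11 = 0.0007716 m/day.

0.000772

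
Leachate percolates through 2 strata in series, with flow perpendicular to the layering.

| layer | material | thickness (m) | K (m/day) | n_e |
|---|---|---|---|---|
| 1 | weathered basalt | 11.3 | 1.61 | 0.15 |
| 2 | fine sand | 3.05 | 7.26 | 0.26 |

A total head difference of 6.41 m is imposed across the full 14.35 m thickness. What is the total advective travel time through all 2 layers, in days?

With flow normal to the layers, continuity requires the same specific discharge q through every layer.
Σ(b_i/K_i) = 11.3/1.61 + 3.05/7.26 = 7.439 d.
q = Δh / Σ(b_i/K_i) = 6.41 / 7.439 = 0.8617 m/day.
In each layer the seepage velocity is v_i = q/n_i, so the layer transit time is t_i = b_i·n_i / q:
  layer 1 (weathered basalt): t_1 = 11.3 × 0.15 / 0.8617 = 1.967 d
  layer 2 (fine sand): t_2 = 3.05 × 0.26 / 0.8617 = 0.9203 d
Total t = Σ t_i = 2.887 days.

2.89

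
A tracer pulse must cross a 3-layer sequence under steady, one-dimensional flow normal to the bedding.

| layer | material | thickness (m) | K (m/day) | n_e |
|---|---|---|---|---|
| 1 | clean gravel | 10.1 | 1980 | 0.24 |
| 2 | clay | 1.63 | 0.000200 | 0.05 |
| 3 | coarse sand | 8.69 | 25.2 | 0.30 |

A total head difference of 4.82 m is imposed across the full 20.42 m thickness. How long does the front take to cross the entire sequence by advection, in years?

With flow normal to the layers, continuity requires the same specific discharge q through every layer.
Σ(b_i/K_i) = 10.1/1980 + 1.63/0.000200 + 8.69/25.2 = 8150 d.
q = Δh / Σ(b_i/K_i) = 4.82 / 8150 = 0.0005914 m/day.
In each layer the seepage velocity is v_i = q/n_i, so the layer transit time is t_i = b_i·n_i / q:
  layer 1 (clean gravel): t_1 = 10.1 × 0.24 / 0.0005914 = 4099 d
  layer 2 (clay): t_2 = 1.63 × 0.05 / 0.0005914 = 137.8 d
  layer 3 (coarse sand): t_3 = 8.69 × 0.30 / 0.0005914 = 4408 d
Total t = Σ t_i = 8645 days = 23.67 years.

23.7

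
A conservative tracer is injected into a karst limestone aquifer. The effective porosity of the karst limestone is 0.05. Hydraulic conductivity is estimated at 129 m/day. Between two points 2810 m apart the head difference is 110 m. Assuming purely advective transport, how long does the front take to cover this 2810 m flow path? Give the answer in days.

27.8

Hydraulic gradient i = Δh / L = 110 / 2810 = 0.03915.
Darcy flux q = K · i = 129.0 × 0.03915 = 5.050 m/day.
Seepage velocity v = q / n_e = 5.050 / 0.05 = 101.0 m/day.
Travel time t = L / v = 2810 / 101.0 = 27.82 days.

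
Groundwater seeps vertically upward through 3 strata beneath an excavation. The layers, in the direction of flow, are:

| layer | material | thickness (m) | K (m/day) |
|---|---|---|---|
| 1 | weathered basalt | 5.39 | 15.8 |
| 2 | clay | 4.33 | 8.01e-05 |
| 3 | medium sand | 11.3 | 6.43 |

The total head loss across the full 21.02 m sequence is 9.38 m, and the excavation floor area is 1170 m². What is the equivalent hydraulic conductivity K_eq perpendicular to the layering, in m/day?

Flow is perpendicular to layering, so the layers act in series and the equivalent K is the thickness-weighted harmonic mean.
Total thickness L = 5.39 + 4.33 + 11.3 = 21.02 m.
Σ(b_i/K_i) = 5.39/15.8 + 4.33/8.01e-05 + 11.3/6.43 = 54060 d.
K_eq = L / Σ(b_i/K_i) = 21.02 / 54060 = 0.0003888 m/day.

0.000389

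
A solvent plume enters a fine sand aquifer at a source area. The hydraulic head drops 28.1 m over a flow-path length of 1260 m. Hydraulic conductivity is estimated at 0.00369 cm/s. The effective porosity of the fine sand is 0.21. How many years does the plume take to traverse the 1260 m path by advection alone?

Convert K: 0.00369 cm/s × 864 = 3.188 m/day.
Hydraulic gradient i = Δh / L = 28.1 / 1260 = 0.02230.
Darcy flux q = K · i = 3.188 × 0.02230 = 0.07110 m/day.
Seepage velocity v = q / n_e = 0.07110 / 0.21 = 0.3386 m/day.
Travel time t = L / v = 1260 / 0.3386 = 3721 days = 10.19 years.

10.2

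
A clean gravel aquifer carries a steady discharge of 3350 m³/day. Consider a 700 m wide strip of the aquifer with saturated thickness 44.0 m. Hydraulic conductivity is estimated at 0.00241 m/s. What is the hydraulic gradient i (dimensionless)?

0.000522

Convert K: 0.00241 m/s × 86400 = 208.2 m/day.
Cross-sectional area A = 700 × 44.0 = 30800 m².
From Q = K·A·i, i = Q / (K·A) = 3350 / (208.2 × 30800) = 0.0005224.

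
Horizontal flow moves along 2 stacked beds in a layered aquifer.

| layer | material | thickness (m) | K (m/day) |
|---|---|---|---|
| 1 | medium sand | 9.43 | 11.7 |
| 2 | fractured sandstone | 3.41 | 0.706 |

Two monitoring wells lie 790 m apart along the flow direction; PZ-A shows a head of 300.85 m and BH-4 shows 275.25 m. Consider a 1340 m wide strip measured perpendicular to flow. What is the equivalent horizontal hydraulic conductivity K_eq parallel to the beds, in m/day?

Flow is parallel to layering, so each bed carries its own Darcy discharge and the transmissivities add.
Σ(K_i·b_i) = 11.7×9.43 + 0.706×3.41 = 112.7 m²/day.
Total thickness b = 12.84 m, so K_eq = Σ(K_i·b_i)/b = 8.780 m/day.

8.78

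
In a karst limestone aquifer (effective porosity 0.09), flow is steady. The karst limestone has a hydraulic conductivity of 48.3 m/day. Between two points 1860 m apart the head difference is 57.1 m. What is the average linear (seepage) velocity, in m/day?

Hydraulic gradient i = Δh / L = 57.1 / 1860 = 0.03070.
Darcy flux q = K · i = 48.30 × 0.03070 = 1.483 m/day.
Seepage velocity v = q / n_e = 1.483 / 0.09 = 16.48 m/day.

16.5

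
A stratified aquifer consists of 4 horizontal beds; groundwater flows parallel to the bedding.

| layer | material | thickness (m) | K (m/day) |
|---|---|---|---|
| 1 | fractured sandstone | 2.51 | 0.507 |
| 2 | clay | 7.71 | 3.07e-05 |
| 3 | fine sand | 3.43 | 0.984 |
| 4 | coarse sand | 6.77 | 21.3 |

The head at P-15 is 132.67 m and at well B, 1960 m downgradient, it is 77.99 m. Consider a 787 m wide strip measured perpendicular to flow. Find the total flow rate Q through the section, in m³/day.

Flow is parallel to layering, so each bed carries its own Darcy discharge and the transmissivities add.
Σ(K_i·b_i) = 0.507×2.51 + 3.07e-05×7.71 + 0.984×3.43 + 21.3×6.77 = 148.8 m²/day.
Hydraulic gradient i = (132.67 − 77.99) / 1960 = 54.68 / 1960 = 0.02790.
Q = Σ(K_i·b_i) · W · i = 148.8 × 787 × 0.02790 = 3268 m³/day.

3270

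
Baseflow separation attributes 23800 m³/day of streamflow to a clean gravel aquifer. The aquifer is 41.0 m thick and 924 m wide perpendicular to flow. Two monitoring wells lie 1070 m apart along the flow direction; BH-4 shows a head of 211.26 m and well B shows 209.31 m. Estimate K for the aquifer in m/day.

Cross-sectional area A = 924 × 41.0 = 37884 m².
Hydraulic gradient i = (211.26 − 209.31) / 1070 = 1.95 / 1070 = 0.001822.
From Q = K·A·i, K = Q / (A·i) = 23800 / (37884 × 0.001822) = 344.7 m/day.

345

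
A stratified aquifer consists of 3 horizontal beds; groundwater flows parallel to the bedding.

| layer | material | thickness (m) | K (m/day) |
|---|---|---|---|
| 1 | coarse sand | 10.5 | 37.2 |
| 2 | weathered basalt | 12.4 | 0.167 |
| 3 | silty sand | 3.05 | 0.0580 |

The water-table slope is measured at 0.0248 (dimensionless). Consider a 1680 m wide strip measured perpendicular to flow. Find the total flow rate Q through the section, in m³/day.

16400

Flow is parallel to layering, so each bed carries its own Darcy discharge and the transmissivities add.
Σ(K_i·b_i) = 37.2×10.5 + 0.167×12.4 + 0.0580×3.05 = 392.8 m²/day.
Hydraulic gradient i = 0.0248.
Q = Σ(K_i·b_i) · W · i = 392.8 × 1680 × 0.02480 = 16368 m³/day.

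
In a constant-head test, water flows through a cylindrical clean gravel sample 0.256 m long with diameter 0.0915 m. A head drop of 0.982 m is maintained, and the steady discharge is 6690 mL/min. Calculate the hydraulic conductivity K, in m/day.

Cross-sectional area A = π·(d/2)² = π × (0.0915/2)² = 0.006576 m².
Convert discharge: 6690 mL/min = 0.0001115 m³/s.
Darcy's law rearranged: K = Q·L / (A·Δh) = 0.0001115 × 0.256 / (0.006576 × 0.982) = 0.004420 m/s = 381.9 m/day.

382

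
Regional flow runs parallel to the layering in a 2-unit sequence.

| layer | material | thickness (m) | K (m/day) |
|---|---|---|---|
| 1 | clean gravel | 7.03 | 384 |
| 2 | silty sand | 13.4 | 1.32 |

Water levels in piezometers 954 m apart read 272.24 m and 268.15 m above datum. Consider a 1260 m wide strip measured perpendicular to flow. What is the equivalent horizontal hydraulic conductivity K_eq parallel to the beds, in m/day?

Flow is parallel to layering, so each bed carries its own Darcy discharge and the transmissivities add.
Σ(K_i·b_i) = 384×7.03 + 1.32×13.4 = 2717 m²/day.
Total thickness b = 20.43 m, so K_eq = Σ(K_i·b_i)/b = 133.0 m/day.

133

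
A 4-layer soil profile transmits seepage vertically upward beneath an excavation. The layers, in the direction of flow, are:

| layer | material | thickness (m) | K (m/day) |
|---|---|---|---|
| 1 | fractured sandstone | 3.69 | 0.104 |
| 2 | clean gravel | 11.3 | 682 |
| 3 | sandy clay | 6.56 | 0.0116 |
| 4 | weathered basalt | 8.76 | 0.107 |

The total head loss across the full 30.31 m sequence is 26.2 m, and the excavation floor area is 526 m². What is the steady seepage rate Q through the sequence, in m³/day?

Flow is perpendicular to layering, so the layers act in series and the equivalent K is the thickness-weighted harmonic mean.
Total thickness L = 3.69 + 11.3 + 6.56 + 8.76 = 30.31 m.
Σ(b_i/K_i) = 3.69/0.104 + 11.3/682 + 6.56/0.0116 + 8.76/0.107 = 682.9 d.
K_eq = L / Σ(b_i/K_i) = 30.31 / 682.9 = 0.04439 m/day.
Q = K_eq · A · (Δh/L) = 0.04439 × 526 × (26.2/30.31) = 20.18 m³/day.

20.2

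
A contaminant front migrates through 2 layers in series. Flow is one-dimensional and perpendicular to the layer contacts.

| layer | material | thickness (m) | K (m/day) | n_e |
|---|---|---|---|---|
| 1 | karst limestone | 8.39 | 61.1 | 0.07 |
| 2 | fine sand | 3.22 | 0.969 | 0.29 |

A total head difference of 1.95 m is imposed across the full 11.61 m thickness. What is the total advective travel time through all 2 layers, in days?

With flow normal to the layers, continuity requires the same specific discharge q through every layer.
Σ(b_i/K_i) = 8.39/61.1 + 3.22/0.969 = 3.460 d.
q = Δh / Σ(b_i/K_i) = 1.95 / 3.460 = 0.5635 m/day.
In each layer the seepage velocity is v_i = q/n_i, so the layer transit time is t_i = b_i·n_i / q:
  layer 1 (karst limestone): t_1 = 8.39 × 0.07 / 0.5635 = 1.042 d
  layer 2 (fine sand): t_2 = 3.22 × 0.29 / 0.5635 = 1.657 d
Total t = Σ t_i = 2.699 days.

2.70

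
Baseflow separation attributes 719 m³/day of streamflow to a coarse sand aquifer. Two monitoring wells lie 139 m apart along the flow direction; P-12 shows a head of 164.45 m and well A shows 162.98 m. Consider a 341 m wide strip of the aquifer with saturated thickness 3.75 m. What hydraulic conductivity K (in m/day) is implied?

Cross-sectional area A = 341 × 3.75 = 1279 m².
Hydraulic gradient i = (164.45 − 162.98) / 139 = 1.47 / 139 = 0.01058.
From Q = K·A·i, K = Q / (A·i) = 719 / (1279 × 0.01058) = 53.17 m/day.

53.2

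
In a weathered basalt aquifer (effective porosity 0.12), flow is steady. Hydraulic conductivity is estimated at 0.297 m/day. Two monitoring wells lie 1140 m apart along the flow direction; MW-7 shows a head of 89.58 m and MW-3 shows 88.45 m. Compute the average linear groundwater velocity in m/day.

0.00245

Hydraulic gradient i = (89.58 − 88.45) / 1140 = 1.13 / 1140 = 0.0009912.
Darcy flux q = K · i = 0.2970 × 0.0009912 = 0.0002944 m/day.
Seepage velocity v = q / n_e = 0.0002944 / 0.12 = 0.002453 m/day.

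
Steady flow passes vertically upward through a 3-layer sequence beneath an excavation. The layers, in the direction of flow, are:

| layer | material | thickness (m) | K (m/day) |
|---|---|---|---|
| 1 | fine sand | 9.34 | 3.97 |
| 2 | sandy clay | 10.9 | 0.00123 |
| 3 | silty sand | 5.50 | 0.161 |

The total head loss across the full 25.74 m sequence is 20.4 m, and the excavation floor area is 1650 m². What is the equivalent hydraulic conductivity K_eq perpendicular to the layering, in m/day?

0.00289

Flow is perpendicular to layering, so the layers act in series and the equivalent K is the thickness-weighted harmonic mean.
Total thickness L = 9.34 + 10.9 + 5.50 = 25.74 m.
Σ(b_i/K_i) = 9.34/3.97 + 10.9/0.00123 + 5.50/0.161 = 8898 d.
K_eq = L / Σ(b_i/K_i) = 25.74 / 8898 = 0.002893 m/day.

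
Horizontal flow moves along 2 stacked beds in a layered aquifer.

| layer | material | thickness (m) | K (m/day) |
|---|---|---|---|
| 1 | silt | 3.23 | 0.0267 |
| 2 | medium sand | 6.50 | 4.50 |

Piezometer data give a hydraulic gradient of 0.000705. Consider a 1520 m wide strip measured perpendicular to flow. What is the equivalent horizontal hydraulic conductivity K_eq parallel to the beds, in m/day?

3.02

Flow is parallel to layering, so each bed carries its own Darcy discharge and the transmissivities add.
Σ(K_i·b_i) = 0.0267×3.23 + 4.50×6.50 = 29.34 m²/day.
Total thickness b = 9.730 m, so K_eq = Σ(K_i·b_i)/b = 3.015 m/day.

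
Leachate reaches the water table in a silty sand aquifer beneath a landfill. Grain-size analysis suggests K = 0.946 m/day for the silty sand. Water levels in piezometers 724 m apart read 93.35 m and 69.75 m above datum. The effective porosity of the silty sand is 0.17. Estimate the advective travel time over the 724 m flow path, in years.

Hydraulic gradient i = (93.35 − 69.75) / 724 = 23.6 / 724 = 0.03260.
Darcy flux q = K · i = 0.9460 × 0.03260 = 0.03084 m/day.
Seepage velocity v = q / n_e = 0.03084 / 0.17 = 0.1814 m/day.
Travel time t = L / v = 724 / 0.1814 = 3991 days = 10.93 years.

10.9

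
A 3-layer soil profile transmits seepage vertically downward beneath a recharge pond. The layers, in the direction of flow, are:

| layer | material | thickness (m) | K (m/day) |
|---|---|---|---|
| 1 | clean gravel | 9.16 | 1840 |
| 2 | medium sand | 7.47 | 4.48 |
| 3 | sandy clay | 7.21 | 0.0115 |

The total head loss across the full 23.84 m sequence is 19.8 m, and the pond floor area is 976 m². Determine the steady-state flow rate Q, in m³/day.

30.7

Flow is perpendicular to layering, so the layers act in series and the equivalent K is the thickness-weighted harmonic mean.
Total thickness L = 9.16 + 7.47 + 7.21 = 23.84 m.
Σ(b_i/K_i) = 9.16/1840 + 7.47/4.48 + 7.21/0.0115 = 628.6 d.
K_eq = L / Σ(b_i/K_i) = 23.84 / 628.6 = 0.03792 m/day.
Q = K_eq · A · (Δh/L) = 0.03792 × 976 × (19.8/23.84) = 30.74 m³/day.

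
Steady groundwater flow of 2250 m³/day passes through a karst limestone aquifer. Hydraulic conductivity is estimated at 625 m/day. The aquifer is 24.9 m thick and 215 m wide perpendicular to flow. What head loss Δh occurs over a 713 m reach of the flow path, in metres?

0.479

Cross-sectional area A = 215 × 24.9 = 5354 m².
From Q = K·A·i, i = Q / (K·A) = 2250 / (625.0 × 5354) = 0.0006725.
Head loss Δh = i · L = 0.0006725 × 713 = 0.4795 m.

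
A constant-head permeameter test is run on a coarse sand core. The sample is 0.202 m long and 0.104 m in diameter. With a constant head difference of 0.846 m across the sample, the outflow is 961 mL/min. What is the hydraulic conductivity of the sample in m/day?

38.9

Cross-sectional area A = π·(d/2)² = π × (0.104/2)² = 0.008495 m².
Convert discharge: 961 mL/min = 1.602e-05 m³/s.
Darcy's law rearranged: K = Q·L / (A·Δh) = 1.602e-05 × 0.202 / (0.008495 × 0.846) = 0.0004502 m/s = 38.90 m/day.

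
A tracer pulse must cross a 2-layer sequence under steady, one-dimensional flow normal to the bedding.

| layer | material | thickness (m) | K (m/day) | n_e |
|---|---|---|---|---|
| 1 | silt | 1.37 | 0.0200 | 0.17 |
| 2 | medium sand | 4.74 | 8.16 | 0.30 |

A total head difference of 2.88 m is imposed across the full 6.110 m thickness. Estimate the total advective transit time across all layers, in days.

With flow normal to the layers, continuity requires the same specific discharge q through every layer.
Σ(b_i/K_i) = 1.37/0.0200 + 4.74/8.16 = 69.08 d.
q = Δh / Σ(b_i/K_i) = 2.88 / 69.08 = 0.04169 m/day.
In each layer the seepage velocity is v_i = q/n_i, so the layer transit time is t_i = b_i·n_i / q:
  layer 1 (silt): t_1 = 1.37 × 0.17 / 0.04169 = 5.586 d
  layer 2 (medium sand): t_2 = 4.74 × 0.30 / 0.04169 = 34.11 d
Total t = Σ t_i = 39.70 days.

39.7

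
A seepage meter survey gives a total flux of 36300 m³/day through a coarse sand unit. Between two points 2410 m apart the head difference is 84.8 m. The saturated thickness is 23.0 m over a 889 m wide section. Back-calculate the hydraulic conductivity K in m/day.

Cross-sectional area A = 889 × 23.0 = 20447 m².
Hydraulic gradient i = Δh / L = 84.8 / 2410 = 0.03519.
From Q = K·A·i, K = Q / (A·i) = 36300 / (20447 × 0.03519) = 50.45 m/day.

50.5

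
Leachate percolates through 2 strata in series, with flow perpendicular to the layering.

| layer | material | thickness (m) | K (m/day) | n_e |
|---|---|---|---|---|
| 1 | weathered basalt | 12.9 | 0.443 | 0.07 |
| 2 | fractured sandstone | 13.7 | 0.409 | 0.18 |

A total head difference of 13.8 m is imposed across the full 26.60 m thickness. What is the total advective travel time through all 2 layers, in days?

15.3

With flow normal to the layers, continuity requires the same specific discharge q through every layer.
Σ(b_i/K_i) = 12.9/0.443 + 13.7/0.409 = 62.62 d.
q = Δh / Σ(b_i/K_i) = 13.8 / 62.62 = 0.2204 m/day.
In each layer the seepage velocity is v_i = q/n_i, so the layer transit time is t_i = b_i·n_i / q:
  layer 1 (weathered basalt): t_1 = 12.9 × 0.07 / 0.2204 = 4.097 d
  layer 2 (fractured sandstone): t_2 = 13.7 × 0.18 / 0.2204 = 11.19 d
Total t = Σ t_i = 15.29 days.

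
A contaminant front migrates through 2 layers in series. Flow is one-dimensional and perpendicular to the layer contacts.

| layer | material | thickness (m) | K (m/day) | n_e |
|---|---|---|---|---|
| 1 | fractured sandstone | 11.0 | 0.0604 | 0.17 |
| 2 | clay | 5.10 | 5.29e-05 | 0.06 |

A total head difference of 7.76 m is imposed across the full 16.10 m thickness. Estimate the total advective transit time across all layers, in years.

With flow normal to the layers, continuity requires the same specific discharge q through every layer.
Σ(b_i/K_i) = 11.0/0.0604 + 5.10/5.29e-05 = 96590 d.
q = Δh / Σ(b_i/K_i) = 7.76 / 96590 = 8.034e-05 m/day.
In each layer the seepage velocity is v_i = q/n_i, so the layer transit time is t_i = b_i·n_i / q:
  layer 1 (fractured sandstone): t_1 = 11.0 × 0.17 / 8.034e-05 = 23276 d
  layer 2 (clay): t_2 = 5.10 × 0.06 / 8.034e-05 = 3809 d
Total t = Σ t_i = 27085 days = 74.16 years.

74.2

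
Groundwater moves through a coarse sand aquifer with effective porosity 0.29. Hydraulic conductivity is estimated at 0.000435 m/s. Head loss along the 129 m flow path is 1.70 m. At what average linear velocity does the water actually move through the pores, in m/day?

Convert K: 0.000435 m/s × 86400 = 37.58 m/day.
Hydraulic gradient i = Δh / L = 1.70 / 129 = 0.01318.
Darcy flux q = K · i = 37.58 × 0.01318 = 0.4953 m/day.
Seepage velocity v = q / n_e = 0.4953 / 0.29 = 1.708 m/day.

1.71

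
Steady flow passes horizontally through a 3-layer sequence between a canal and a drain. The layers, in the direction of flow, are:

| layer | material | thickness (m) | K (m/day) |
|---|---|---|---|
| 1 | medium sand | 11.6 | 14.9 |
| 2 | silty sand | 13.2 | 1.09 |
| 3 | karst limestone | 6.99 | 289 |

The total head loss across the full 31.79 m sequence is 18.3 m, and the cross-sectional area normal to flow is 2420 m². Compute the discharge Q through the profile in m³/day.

Flow is perpendicular to layering, so the layers act in series and the equivalent K is the thickness-weighted harmonic mean.
Total thickness L = 11.6 + 13.2 + 6.99 = 31.79 m.
Σ(b_i/K_i) = 11.6/14.9 + 13.2/1.09 + 6.99/289 = 12.91 d.
K_eq = L / Σ(b_i/K_i) = 31.79 / 12.91 = 2.462 m/day.
Q = K_eq · A · (Δh/L) = 2.462 × 2420 × (18.3/31.79) = 3430 m³/day.

3430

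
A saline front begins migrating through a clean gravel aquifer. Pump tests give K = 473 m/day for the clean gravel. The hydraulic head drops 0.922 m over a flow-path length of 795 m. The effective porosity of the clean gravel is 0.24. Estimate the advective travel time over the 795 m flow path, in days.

348

Hydraulic gradient i = Δh / L = 0.922 / 795 = 0.001160.
Darcy flux q = K · i = 473.0 × 0.001160 = 0.5486 m/day.
Seepage velocity v = q / n_e = 0.5486 / 0.24 = 2.286 m/day.
Travel time t = L / v = 795 / 2.286 = 347.8 days.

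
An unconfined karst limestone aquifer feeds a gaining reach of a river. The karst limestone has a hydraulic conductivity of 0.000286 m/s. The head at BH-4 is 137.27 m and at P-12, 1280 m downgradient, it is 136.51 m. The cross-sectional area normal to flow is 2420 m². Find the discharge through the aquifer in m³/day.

35.5

Convert K: 0.000286 m/s × 86400 = 24.71 m/day.
Hydraulic gradient i = (137.27 − 136.51) / 1280 = 0.76 / 1280 = 0.0005937.
Darcy's law: Q = K · A · i = 24.71 × 2420 × 0.0005937 = 35.51 m³/day.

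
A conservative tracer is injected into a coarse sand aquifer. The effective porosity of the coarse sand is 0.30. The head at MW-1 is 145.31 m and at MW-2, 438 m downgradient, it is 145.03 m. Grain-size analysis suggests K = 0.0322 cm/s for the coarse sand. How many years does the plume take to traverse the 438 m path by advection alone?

20.2

Convert K: 0.0322 cm/s × 864 = 27.82 m/day.
Hydraulic gradient i = (145.31 − 145.03) / 438 = 0.28 / 438 = 0.0006393.
Darcy flux q = K · i = 27.82 × 0.0006393 = 0.01778 m/day.
Seepage velocity v = q / n_e = 0.01778 / 0.30 = 0.05928 m/day.
Travel time t = L / v = 438 / 0.05928 = 7388 days = 20.23 years.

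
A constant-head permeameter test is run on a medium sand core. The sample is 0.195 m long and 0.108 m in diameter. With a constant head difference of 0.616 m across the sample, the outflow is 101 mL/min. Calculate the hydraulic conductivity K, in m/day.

Cross-sectional area A = π·(d/2)² = π × (0.108/2)² = 0.009161 m².
Convert discharge: 101 mL/min = 1.683e-06 m³/s.
Darcy's law rearranged: K = Q·L / (A·Δh) = 1.683e-06 × 0.195 / (0.009161 × 0.616) = 5.817e-05 m/s = 5.026 m/day.

5.03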